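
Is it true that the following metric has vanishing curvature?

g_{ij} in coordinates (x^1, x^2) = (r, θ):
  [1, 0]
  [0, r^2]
Non-zero Christoffel symbols:
Γ^r_{θ θ} = -r
Γ^θ_{r θ} = 1/r
Ricci tensor: R_{rr} = 0, R_{rθ} = 0, R_{θθ} = 0
All R_{ij} vanish; in 2 dimensions the Riemann tensor is fully determined by the Ricci tensor, so R^i_{jkl} = 0: the metric is flat (curvilinear coordinates on flat space).
Yes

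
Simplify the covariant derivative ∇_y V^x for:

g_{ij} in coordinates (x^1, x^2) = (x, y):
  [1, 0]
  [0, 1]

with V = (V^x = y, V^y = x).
All Christoffel symbols are zero.
∇_y V^x = ∂_y V^x + Γ^x_{y j} V^j
  = (1) + (0)(y) + (0)(x)
  = 1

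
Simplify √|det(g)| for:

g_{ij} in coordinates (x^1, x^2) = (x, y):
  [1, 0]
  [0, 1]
det(g) = 1
√|det(g)| = 1
Volume element: dV = 1 dx dy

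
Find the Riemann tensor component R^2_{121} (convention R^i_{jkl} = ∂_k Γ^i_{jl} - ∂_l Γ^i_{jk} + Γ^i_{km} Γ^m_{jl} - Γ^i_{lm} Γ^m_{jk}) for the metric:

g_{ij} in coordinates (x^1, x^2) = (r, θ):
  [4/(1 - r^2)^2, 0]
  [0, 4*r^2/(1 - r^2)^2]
Non-zero Christoffel symbols (Γ^k_{ij} = Γ^k_{ji}):
Γ^r_{r r} = 2*r/(1 - r^2)
Γ^r_{θ θ} = (r^3 + r)/(r^2 - 1)
Γ^θ_{r θ} = (-r^2 - 1)/(r^3 - r)
R^θ_{r θ r} = ∂_θ Γ^θ_{r r} - ∂_r Γ^θ_{r θ} + Γ^θ_{θ m} Γ^m_{r r} - Γ^θ_{r m} Γ^m_{r θ}
  = (0) - ((r^4 + 4*r^2 - 1)/(r^3 - r)^2) + (2*(r^2 + 1)/(r^2 - 1)^2) - ((r^2 + 1)^2/(r^3 - r)^2) = -4/(r^2 - 1)^2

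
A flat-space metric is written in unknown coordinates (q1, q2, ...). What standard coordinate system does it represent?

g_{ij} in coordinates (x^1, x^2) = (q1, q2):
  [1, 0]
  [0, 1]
All components are constant and the metric is the identity, i.e. orthonormal rectilinear coordinates.
Cartesian (2D) coordinates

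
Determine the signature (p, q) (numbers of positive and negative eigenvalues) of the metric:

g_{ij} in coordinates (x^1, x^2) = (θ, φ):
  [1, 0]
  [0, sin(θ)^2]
The metric is diagonal, so its eigenvalues are the diagonal entries: 1, sin(θ)^2 (at a generic point, where coordinate-dependent entries are positive).
2 positive, 0 negative.
(2, 0) - Riemannian (positive definite)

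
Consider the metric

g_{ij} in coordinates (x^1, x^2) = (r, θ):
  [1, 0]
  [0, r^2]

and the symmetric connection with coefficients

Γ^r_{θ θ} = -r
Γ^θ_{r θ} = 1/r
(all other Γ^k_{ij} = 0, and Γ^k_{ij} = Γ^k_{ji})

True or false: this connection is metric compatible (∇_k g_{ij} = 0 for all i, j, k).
Using ∇_k g_{ij} = ∂_k g_{ij} - Γ^m_{ki} g_{mj} - Γ^m_{kj} g_{im}:
e.g. ∇_r g_{θθ} = (2*r) - (r) - (r) = 0
Every component ∇_k g_{ij} vanishes: the connection is metric compatible.
True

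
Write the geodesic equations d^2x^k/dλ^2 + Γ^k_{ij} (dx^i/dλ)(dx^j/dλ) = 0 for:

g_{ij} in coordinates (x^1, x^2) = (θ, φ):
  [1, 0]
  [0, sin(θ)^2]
Geodesic equation: d^2x^k/dλ^2 + Γ^k_{ij} (dx^i/dλ)(dx^j/dλ) = 0.
Non-zero Christoffel symbols:
Γ^θ_{φ φ} = -sin(2*θ)/2
Γ^φ_{θ φ} = 1/tan(θ)
Substituting (the symmetric pair Γ^k_{ij}, Γ^k_{ji} combines into a factor 2):
d^2θ/dλ^2 - (sin(2*θ)/2) (dφ/dλ)^2 = 0
d^2φ/dλ^2 + (2/tan(θ)) (dθ/dλ)(dφ/dλ) = 0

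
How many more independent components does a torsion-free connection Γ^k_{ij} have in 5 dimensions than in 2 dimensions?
Independent components in n dimensions: n × n(n+1)/2 = n^2(n+1)/2.
5D: 5 × 15 = 75
2D: 2 × 3 = 6
Difference = 75 - 6 = 69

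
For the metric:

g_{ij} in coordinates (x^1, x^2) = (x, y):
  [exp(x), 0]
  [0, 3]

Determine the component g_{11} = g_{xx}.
With x^1 = x, x^2 = y, g_{11} = g_{xx} is the row-1, column-1 entry of the matrix.
g_{11} = exp(x)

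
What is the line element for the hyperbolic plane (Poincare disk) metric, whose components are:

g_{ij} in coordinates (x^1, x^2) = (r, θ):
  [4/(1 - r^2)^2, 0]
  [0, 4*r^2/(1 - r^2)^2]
ds^2 = g_{ij} dx^i dx^j; only the non-zero components contribute.
ds^2 = (4/(1 - r^2)^2) dr^2 + (4*r^2/(1 - r^2)^2) dθ^2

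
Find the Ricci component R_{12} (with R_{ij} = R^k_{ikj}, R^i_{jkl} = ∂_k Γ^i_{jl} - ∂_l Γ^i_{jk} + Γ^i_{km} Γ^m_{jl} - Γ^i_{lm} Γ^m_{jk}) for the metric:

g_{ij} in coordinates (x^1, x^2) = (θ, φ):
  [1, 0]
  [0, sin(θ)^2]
Non-zero Christoffel symbols (Γ^k_{ij} = Γ^k_{ji}):
Γ^θ_{φ φ} = -sin(2*θ)/2
Γ^φ_{θ φ} = 1/tan(θ)
R^θ_{θ θ φ} = 0 (a repeated index in an antisymmetric pair)
R^φ_{θ φ φ} = 0 (a repeated index in an antisymmetric pair)
R_{θφ} = R^θ_{θ θ φ} + R^φ_{θ φ φ} = (0) + (0) = 0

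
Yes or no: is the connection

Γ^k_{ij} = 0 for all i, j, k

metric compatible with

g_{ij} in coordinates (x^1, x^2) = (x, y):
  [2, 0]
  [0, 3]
Using ∇_k g_{ij} = ∂_k g_{ij} - Γ^m_{ki} g_{mj} - Γ^m_{kj} g_{im}:
e.g. ∇_y g_{xy} = (0) - (0) - (0) = 0
Every component ∇_k g_{ij} vanishes: the connection is metric compatible.
Yes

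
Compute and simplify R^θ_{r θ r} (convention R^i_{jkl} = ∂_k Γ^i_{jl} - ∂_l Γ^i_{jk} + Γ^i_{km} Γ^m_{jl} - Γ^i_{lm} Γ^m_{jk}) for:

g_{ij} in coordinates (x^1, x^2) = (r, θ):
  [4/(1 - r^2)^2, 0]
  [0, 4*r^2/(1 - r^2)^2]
Non-zero Christoffel symbols (Γ^k_{ij} = Γ^k_{ji}):
Γ^r_{r r} = 2*r/(1 - r^2)
Γ^r_{θ θ} = (r^3 + r)/(r^2 - 1)
Γ^θ_{r θ} = (-r^2 - 1)/(r^3 - r)
R^θ_{r θ r} = ∂_θ Γ^θ_{r r} - ∂_r Γ^θ_{r θ} + Γ^θ_{θ m} Γ^m_{r r} - Γ^θ_{r m} Γ^m_{r θ}
  = (0) - ((r^4 + 4*r^2 - 1)/(r^3 - r)^2) + (2*(r^2 + 1)/(r^2 - 1)^2) - ((r^2 + 1)^2/(r^3 - r)^2) = -4/(r^2 - 1)^2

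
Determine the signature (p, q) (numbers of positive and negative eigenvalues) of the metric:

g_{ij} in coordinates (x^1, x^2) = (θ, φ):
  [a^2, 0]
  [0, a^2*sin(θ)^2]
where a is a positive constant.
The metric is diagonal, so its eigenvalues are the diagonal entries: a^2, a^2*sin(θ)^2 (at a generic point, where coordinate-dependent entries are positive).
2 positive, 0 negative.
(2, 0) - Riemannian (positive definite)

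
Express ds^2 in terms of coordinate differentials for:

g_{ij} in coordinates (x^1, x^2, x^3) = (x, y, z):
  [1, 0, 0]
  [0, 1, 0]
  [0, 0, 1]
ds^2 = g_{ij} dx^i dx^j; only the non-zero components contribute.
ds^2 = dx^2 + dy^2 + dz^2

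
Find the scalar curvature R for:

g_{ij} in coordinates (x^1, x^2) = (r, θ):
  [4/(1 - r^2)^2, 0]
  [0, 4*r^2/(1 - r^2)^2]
Non-zero Christoffel symbols (Γ^k_{ij} = Γ^k_{ji}):
Γ^r_{r r} = 2*r/(1 - r^2)
Γ^r_{θ θ} = (r^3 + r)/(r^2 - 1)
Γ^θ_{r θ} = (-r^2 - 1)/(r^3 - r)
Ricci tensor (R_{ij} = R^k_{ikj}): R_{rr} = -4/(r^2 - 1)^2, R_{rθ} = 0, R_{θθ} = -4*r^2/(r^2 - 1)^2
Inverse metric: g^{rr} = (1 - r^2)^2/4, g^{θθ} = (1 - r^2)^2/(4*r^2)
R = g^{ij} R_{ij} = ((1 - r^2)^2/4)(-4/(r^2 - 1)^2) + ((1 - r^2)^2/(4*r^2))(-4*r^2/(r^2 - 1)^2) = -2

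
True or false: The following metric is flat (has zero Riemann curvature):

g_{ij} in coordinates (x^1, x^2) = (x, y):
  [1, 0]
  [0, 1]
All metric components are constant, so every Christoffel symbol vanishes and R^i_{jkl} = 0.
True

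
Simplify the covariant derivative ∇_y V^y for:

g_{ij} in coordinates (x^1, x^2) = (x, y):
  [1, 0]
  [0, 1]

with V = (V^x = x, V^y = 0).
All Christoffel symbols are zero.
∇_y V^y = ∂_y V^y + Γ^y_{y j} V^j
  = (0) + (0)(x) + (0)(0)
  = 0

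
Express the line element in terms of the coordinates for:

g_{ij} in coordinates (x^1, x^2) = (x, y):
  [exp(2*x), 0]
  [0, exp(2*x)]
ds^2 = g_{ij} dx^i dx^j; only the non-zero components contribute.
ds^2 = exp(2*x) dx^2 + exp(2*x) dy^2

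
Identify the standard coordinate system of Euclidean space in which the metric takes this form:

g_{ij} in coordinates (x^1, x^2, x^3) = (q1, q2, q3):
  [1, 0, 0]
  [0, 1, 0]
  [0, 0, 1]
All components are constant and the metric is the identity, i.e. orthonormal rectilinear coordinates.
Cartesian (3D) coordinates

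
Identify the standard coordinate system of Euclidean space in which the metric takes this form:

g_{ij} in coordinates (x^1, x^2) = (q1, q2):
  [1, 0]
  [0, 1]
All components are constant and the metric is the identity, i.e. orthonormal rectilinear coordinates.
Cartesian (2D) coordinates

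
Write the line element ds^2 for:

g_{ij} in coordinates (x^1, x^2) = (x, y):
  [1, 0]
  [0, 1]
ds^2 = g_{ij} dx^i dx^j; only the non-zero components contribute.
ds^2 = dx^2 + dy^2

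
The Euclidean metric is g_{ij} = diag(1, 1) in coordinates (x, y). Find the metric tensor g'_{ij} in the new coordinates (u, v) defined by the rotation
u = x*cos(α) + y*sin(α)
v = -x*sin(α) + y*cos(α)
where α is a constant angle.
Invert the transformation: x = u*cos(α) - v*sin(α), y = u*sin(α) + v*cos(α)
g'_{ij} = (∂x^k/∂x'^i)(∂x^l/∂x'^j) g_{kl}; with g_{kl} = δ_{kl} this is Σ_k (∂x^k/∂x'^i)(∂x^k/∂x'^j).
Jacobian: ∂x/∂u = cos(α), ∂x/∂v = -sin(α), ∂y/∂u = sin(α), ∂y/∂v = cos(α)
g'_{uu} = (cos(α))(cos(α)) + (sin(α))(sin(α)) = 1
g'_{uv} = (cos(α))(-sin(α)) + (sin(α))(cos(α)) = 0
g'_{vv} = (-sin(α))(-sin(α)) + (cos(α))(cos(α)) = 1
g'_{ij} = diag(1, 1)
The Euclidean metric is invariant under rotations.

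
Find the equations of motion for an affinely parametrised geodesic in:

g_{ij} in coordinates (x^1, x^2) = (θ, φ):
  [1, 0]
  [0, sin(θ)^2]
Geodesic equation: d^2x^k/dλ^2 + Γ^k_{ij} (dx^i/dλ)(dx^j/dλ) = 0.
Non-zero Christoffel symbols:
Γ^θ_{φ φ} = -sin(2*θ)/2
Γ^φ_{θ φ} = 1/tan(θ)
Substituting (the symmetric pair Γ^k_{ij}, Γ^k_{ji} combines into a factor 2):
d^2θ/dλ^2 - (sin(2*θ)/2) (dφ/dλ)^2 = 0
d^2φ/dλ^2 + (2/tan(θ)) (dθ/dλ)(dφ/dλ) = 0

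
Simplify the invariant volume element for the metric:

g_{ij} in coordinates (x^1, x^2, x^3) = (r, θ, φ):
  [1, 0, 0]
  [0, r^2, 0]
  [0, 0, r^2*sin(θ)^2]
det(g) = r^4*sin(θ)^2
√|det(g)| = r^2*sin(θ) (taking 0 < θ < π so that |sin(θ)| = sin(θ))
Volume element: dV = r^2*sin(θ) dr dθ dφ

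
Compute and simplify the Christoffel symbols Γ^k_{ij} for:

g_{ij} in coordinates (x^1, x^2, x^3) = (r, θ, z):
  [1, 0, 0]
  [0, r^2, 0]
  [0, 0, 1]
Using Γ^k_{ij} = (1/2) g^{km} (∂_i g_{mj} + ∂_j g_{mi} - ∂_m g_{ij}); the metric is diagonal, so only the m = k term contributes.
Non-zero symbols (using the symmetry Γ^k_{ij} = Γ^k_{ji}):
Γ^r_{θ θ} = (1/2) g^{rr} (∂_θ g_{rθ} + ∂_θ g_{rθ} - ∂_r g_{θθ}) = (1/2)(1)((0) + (0) - (2*r)) = -r
Γ^θ_{r θ} = (1/2) g^{θθ} (∂_r g_{θθ} + ∂_θ g_{θr} - ∂_θ g_{rθ}) = (1/2)(1/r^2)((2*r) + (0) - (0)) = 1/r
All other Christoffel symbols are zero.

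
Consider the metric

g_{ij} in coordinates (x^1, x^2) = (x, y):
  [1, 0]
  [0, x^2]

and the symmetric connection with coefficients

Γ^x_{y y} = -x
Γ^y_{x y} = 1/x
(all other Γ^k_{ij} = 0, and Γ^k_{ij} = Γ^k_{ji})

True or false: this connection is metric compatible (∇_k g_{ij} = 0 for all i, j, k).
Using ∇_k g_{ij} = ∂_k g_{ij} - Γ^m_{ki} g_{mj} - Γ^m_{kj} g_{im}:
e.g. ∇_x g_{yy} = (2*x) - (x) - (x) = 0
Every component ∇_k g_{ij} vanishes: the connection is metric compatible.
True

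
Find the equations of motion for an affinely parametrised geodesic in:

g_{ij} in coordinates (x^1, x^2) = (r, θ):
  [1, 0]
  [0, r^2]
Geodesic equation: d^2x^k/dλ^2 + Γ^k_{ij} (dx^i/dλ)(dx^j/dλ) = 0.
Non-zero Christoffel symbols:
Γ^r_{θ θ} = -r
Γ^θ_{r θ} = 1/r
Substituting (the symmetric pair Γ^k_{ij}, Γ^k_{ji} combines into a factor 2):
d^2r/dλ^2 - r (dθ/dλ)^2 = 0
d^2θ/dλ^2 + (2/r) (dr/dλ)(dθ/dλ) = 0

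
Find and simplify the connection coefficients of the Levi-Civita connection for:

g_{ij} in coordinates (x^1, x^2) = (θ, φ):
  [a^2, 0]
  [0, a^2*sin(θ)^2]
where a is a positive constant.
Using Γ^k_{ij} = (1/2) g^{km} (∂_i g_{mj} + ∂_j g_{mi} - ∂_m g_{ij}); the metric is diagonal, so only the m = k term contributes.
Non-zero symbols (using the symmetry Γ^k_{ij} = Γ^k_{ji}):
Γ^θ_{φ φ} = (1/2) g^{θθ} (∂_φ g_{θφ} + ∂_φ g_{θφ} - ∂_θ g_{φφ}) = (1/2)(1/a^2)((0) + (0) - (a^2*sin(2*θ))) = -sin(2*θ)/2
Γ^φ_{θ φ} = (1/2) g^{φφ} (∂_θ g_{φφ} + ∂_φ g_{φθ} - ∂_φ g_{θφ}) = (1/2)(1/(a^2*sin(θ)^2))((a^2*sin(2*θ)) + (0) - (0)) = 1/tan(θ)
All other Christoffel symbols are zero.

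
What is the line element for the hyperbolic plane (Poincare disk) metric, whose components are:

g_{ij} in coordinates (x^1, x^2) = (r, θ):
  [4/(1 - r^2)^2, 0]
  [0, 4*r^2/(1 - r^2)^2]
ds^2 = g_{ij} dx^i dx^j; only the non-zero components contribute.
ds^2 = (4/(1 - r^2)^2) dr^2 + (4*r^2/(1 - r^2)^2) dθ^2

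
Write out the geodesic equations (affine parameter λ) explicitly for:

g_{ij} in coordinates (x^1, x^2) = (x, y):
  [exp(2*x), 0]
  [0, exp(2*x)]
Geodesic equation: d^2x^k/dλ^2 + Γ^k_{ij} (dx^i/dλ)(dx^j/dλ) = 0.
Non-zero Christoffel symbols:
Γ^x_{x x} = 1
Γ^x_{y y} = -1
Γ^y_{x y} = 1
Substituting (the symmetric pair Γ^k_{ij}, Γ^k_{ji} combines into a factor 2):
d^2x/dλ^2 + (dx/dλ)^2 - (dy/dλ)^2 = 0
d^2y/dλ^2 + 2 (dx/dλ)(dy/dλ) = 0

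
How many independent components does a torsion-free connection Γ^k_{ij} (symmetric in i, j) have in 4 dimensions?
Γ^k_{ij} has n choices for the upper index and n(n+1)/2 independent symmetric lower index pairs.
Total = 4 × 4×5/2 = 4 × 10 = 40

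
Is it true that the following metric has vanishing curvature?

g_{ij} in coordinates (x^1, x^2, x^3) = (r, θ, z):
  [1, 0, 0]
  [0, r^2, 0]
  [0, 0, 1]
Non-zero Christoffel symbols:
Γ^r_{θ θ} = -r
Γ^θ_{r θ} = 1/r
Ricci tensor: R_{rr} = 0, R_{rθ} = 0, R_{rz} = 0, R_{θθ} = 0, R_{θz} = 0, R_{zz} = 0
All R_{ij} vanish; in 3 dimensions the Riemann tensor is fully determined by the Ricci tensor, so R^i_{jkl} = 0: the metric is flat (curvilinear coordinates on flat space).
Yes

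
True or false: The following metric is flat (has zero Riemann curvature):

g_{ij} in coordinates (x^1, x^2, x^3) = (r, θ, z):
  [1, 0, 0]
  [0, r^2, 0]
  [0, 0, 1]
Non-zero Christoffel symbols:
Γ^r_{θ θ} = -r
Γ^θ_{r θ} = 1/r
Ricci tensor: R_{rr} = 0, R_{rθ} = 0, R_{rz} = 0, R_{θθ} = 0, R_{θz} = 0, R_{zz} = 0
All R_{ij} vanish; in 3 dimensions the Riemann tensor is fully determined by the Ricci tensor, so R^i_{jkl} = 0: the metric is flat (curvilinear coordinates on flat space).
True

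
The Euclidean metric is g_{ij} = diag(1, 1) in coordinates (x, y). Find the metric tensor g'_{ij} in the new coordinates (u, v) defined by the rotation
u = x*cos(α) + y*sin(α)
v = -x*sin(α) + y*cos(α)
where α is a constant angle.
Invert the transformation: x = u*cos(α) - v*sin(α), y = u*sin(α) + v*cos(α)
g'_{ij} = (∂x^k/∂x'^i)(∂x^l/∂x'^j) g_{kl}; with g_{kl} = δ_{kl} this is Σ_k (∂x^k/∂x'^i)(∂x^k/∂x'^j).
Jacobian: ∂x/∂u = cos(α), ∂x/∂v = -sin(α), ∂y/∂u = sin(α), ∂y/∂v = cos(α)
g'_{uu} = (cos(α))(cos(α)) + (sin(α))(sin(α)) = 1
g'_{uv} = (cos(α))(-sin(α)) + (sin(α))(cos(α)) = 0
g'_{vv} = (-sin(α))(-sin(α)) + (cos(α))(cos(α)) = 1
g'_{ij} = diag(1, 1)
The Euclidean metric is invariant under rotations.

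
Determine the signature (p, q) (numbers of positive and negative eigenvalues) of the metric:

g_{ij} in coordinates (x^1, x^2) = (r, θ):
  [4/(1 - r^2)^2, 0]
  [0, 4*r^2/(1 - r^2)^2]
The metric is diagonal, so its eigenvalues are the diagonal entries: 4/(1 - r^2)^2, 4*r^2/(1 - r^2)^2 (at a generic point, where coordinate-dependent entries are positive).
2 positive, 0 negative.
(2, 0) - Riemannian (positive definite)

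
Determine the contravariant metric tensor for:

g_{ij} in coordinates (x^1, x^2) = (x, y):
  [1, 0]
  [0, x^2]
The metric is diagonal, so g^{ij} is diagonal with entries 1/g_{ii}: diag(1, 1/(x^2)).
g^{ij}:
  [1, 0]
  [0, 1/x^2]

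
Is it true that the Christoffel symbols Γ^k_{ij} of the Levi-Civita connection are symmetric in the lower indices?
The Levi-Civita connection is torsion-free, which is exactly Γ^k_{ij} = Γ^k_{ji}.
Yes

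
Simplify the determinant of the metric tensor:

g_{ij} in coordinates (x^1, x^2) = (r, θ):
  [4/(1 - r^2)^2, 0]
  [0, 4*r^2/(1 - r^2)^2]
For a 2×2 metric: det(g) = g_{11}·g_{22} - g_{12}·g_{21}
= (4/(1 - r^2)^2)·(4*r^2/(1 - r^2)^2) - (0)·(0)
= 16*r^2/(1 - r^2)^4 - 0
det(g) = 16*r^2/(1 - r^2)^4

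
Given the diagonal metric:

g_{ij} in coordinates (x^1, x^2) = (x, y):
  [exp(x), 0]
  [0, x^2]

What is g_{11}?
With x^1 = x, x^2 = y, g_{11} = g_{xx} is the row-1, column-1 entry of the matrix.
g_{11} = exp(x)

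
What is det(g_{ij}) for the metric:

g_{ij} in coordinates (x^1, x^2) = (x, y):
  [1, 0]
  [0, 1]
For a 2×2 metric: det(g) = g_{11}·g_{22} - g_{12}·g_{21}
= (1)·(1) - (0)·(0)
= 1 - 0
det(g) = 1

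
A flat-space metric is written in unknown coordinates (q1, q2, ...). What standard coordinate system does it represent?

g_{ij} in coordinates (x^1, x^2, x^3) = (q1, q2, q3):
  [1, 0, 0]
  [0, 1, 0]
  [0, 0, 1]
All components are constant and the metric is the identity, i.e. orthonormal rectilinear coordinates.
Cartesian (3D) coordinates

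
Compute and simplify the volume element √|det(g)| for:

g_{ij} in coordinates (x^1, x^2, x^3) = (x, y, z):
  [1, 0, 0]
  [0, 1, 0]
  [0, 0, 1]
det(g) = 1
√|det(g)| = 1
Volume element: dV = 1 dx dy dz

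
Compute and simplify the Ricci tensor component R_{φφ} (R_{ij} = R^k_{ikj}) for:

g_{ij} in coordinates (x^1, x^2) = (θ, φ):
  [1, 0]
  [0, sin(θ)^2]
Non-zero Christoffel symbols (Γ^k_{ij} = Γ^k_{ji}):
Γ^θ_{φ φ} = -sin(2*θ)/2
Γ^φ_{θ φ} = 1/tan(θ)
R^θ_{φ θ φ} = ∂_θ Γ^θ_{φ φ} - ∂_φ Γ^θ_{φ θ} + Γ^θ_{θ m} Γ^m_{φ φ} - Γ^θ_{φ m} Γ^m_{φ θ}
  = (-cos(2*θ)) - (0) + (0) - (-cos(θ)^2) = sin(θ)^2
R^φ_{φ φ φ} = 0 (a repeated index in an antisymmetric pair)
R_{φφ} = R^θ_{φ θ φ} + R^φ_{φ φ φ} = (sin(θ)^2) + (0) = sin(θ)^2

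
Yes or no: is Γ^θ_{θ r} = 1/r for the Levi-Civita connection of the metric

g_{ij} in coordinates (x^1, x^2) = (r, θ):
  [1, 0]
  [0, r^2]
Γ^θ_{θ r} = (1/2) g^{θθ} (∂_θ g_{θr} + ∂_r g_{θθ} - ∂_θ g_{θr}) = (1/2)(1/r^2)((0) + (2*r) - (0)) = 1/r
This equals the proposed value 1/r.
Yes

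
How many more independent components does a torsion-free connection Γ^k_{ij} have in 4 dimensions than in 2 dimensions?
Independent components in n dimensions: n × n(n+1)/2 = n^2(n+1)/2.
4D: 4 × 10 = 40
2D: 2 × 3 = 6
Difference = 40 - 6 = 34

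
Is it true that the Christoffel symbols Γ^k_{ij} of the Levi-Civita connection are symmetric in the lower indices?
The Levi-Civita connection is torsion-free, which is exactly Γ^k_{ij} = Γ^k_{ji}.
Yes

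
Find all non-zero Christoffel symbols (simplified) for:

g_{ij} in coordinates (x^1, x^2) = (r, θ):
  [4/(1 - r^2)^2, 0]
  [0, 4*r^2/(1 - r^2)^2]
Using Γ^k_{ij} = (1/2) g^{km} (∂_i g_{mj} + ∂_j g_{mi} - ∂_m g_{ij}); the metric is diagonal, so only the m = k term contributes.
Non-zero symbols (using the symmetry Γ^k_{ij} = Γ^k_{ji}):
Γ^r_{r r} = (1/2) g^{rr} (∂_r g_{rr} + ∂_r g_{rr} - ∂_r g_{rr}) = (1/2)((1 - r^2)^2/4)((16*r/(1 - r^2)^3) + (16*r/(1 - r^2)^3) - (16*r/(1 - r^2)^3)) = 2*r/(1 - r^2)
Γ^r_{θ θ} = (1/2) g^{rr} (∂_θ g_{rθ} + ∂_θ g_{rθ} - ∂_r g_{θθ}) = (1/2)((1 - r^2)^2/4)((0) + (0) - (-8*(r^3 + r)/(r^2 - 1)^3)) = (r^3 + r)/(r^2 - 1)
Γ^θ_{r θ} = (1/2) g^{θθ} (∂_r g_{θθ} + ∂_θ g_{θr} - ∂_θ g_{rθ}) = (1/2)((1 - r^2)^2/(4*r^2))((-8*(r^3 + r)/(r^2 - 1)^3) + (0) - (0)) = (-r^2 - 1)/(r^3 - r)
All other Christoffel symbols are zero.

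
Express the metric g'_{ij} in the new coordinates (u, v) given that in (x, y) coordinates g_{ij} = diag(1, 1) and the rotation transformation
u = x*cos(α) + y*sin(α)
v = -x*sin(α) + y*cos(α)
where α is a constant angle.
Invert the transformation: x = u*cos(α) - v*sin(α), y = u*sin(α) + v*cos(α)
g'_{ij} = (∂x^k/∂x'^i)(∂x^l/∂x'^j) g_{kl}; with g_{kl} = δ_{kl} this is Σ_k (∂x^k/∂x'^i)(∂x^k/∂x'^j).
Jacobian: ∂x/∂u = cos(α), ∂x/∂v = -sin(α), ∂y/∂u = sin(α), ∂y/∂v = cos(α)
g'_{uu} = (cos(α))(cos(α)) + (sin(α))(sin(α)) = 1
g'_{uv} = (cos(α))(-sin(α)) + (sin(α))(cos(α)) = 0
g'_{vv} = (-sin(α))(-sin(α)) + (cos(α))(cos(α)) = 1
g'_{ij} = diag(1, 1)
The Euclidean metric is invariant under rotations.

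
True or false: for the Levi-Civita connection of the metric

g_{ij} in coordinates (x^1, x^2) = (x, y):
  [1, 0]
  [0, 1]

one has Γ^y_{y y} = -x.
Γ^y_{y y} = (1/2) g^{yy} (∂_y g_{yy} + ∂_y g_{yy} - ∂_y g_{yy}) = (1/2)(1)((0) + (0) - (0)) = 0
This differs from the proposed value -x.
False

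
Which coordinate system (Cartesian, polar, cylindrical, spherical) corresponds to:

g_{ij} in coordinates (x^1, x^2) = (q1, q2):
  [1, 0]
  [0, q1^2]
The line element ds^2 = dq1^2 + q1^2 dq2^2 is dr^2 + r^2 dθ^2 with q1 = r, q2 = θ.
polar coordinates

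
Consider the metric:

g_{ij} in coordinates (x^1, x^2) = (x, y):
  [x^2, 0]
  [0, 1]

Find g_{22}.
With x^1 = x, x^2 = y, g_{22} = g_{yy} is the row-2, column-2 entry of the matrix.
g_{22} = 1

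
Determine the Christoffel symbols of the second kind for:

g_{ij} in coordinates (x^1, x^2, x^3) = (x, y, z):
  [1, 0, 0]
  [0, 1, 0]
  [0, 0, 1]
Using Γ^k_{ij} = (1/2) g^{km} (∂_i g_{mj} + ∂_j g_{mi} - ∂_m g_{ij}); the metric is diagonal, so only the m = k term contributes.
Every metric component is constant, so all ∂_m g_{ij} = 0 and every Christoffel symbol vanishes.
All Christoffel symbols are zero.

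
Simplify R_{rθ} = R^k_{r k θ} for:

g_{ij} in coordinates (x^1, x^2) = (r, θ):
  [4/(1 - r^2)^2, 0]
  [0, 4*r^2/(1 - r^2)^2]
Non-zero Christoffel symbols (Γ^k_{ij} = Γ^k_{ji}):
Γ^r_{r r} = 2*r/(1 - r^2)
Γ^r_{θ θ} = (r^3 + r)/(r^2 - 1)
Γ^θ_{r θ} = (-r^2 - 1)/(r^3 - r)
R^r_{r r θ} = 0 (a repeated index in an antisymmetric pair)
R^θ_{r θ θ} = 0 (a repeated index in an antisymmetric pair)
R_{rθ} = R^r_{r r θ} + R^θ_{r θ θ} = (0) + (0) = 0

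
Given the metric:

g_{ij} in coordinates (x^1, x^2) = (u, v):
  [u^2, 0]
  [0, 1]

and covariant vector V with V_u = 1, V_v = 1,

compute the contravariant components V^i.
Inverse metric (diagonal): g^{uu} = 1/u^2, g^{vv} = 1
V^i = g^{ij} V_j:
V^u = (1/u^2)(1) + (0)(1) = 1/u^2
V^v = (0)(1) + (1)(1) = 1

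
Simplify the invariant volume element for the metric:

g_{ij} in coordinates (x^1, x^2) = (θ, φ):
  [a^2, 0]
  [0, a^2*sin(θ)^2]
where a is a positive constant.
det(g) = a^4*sin(θ)^2
√|det(g)| = a^2*sin(θ) (taking 0 < θ < π so that |sin(θ)| = sin(θ))
Volume element: dV = a^2*sin(θ) dθ dφ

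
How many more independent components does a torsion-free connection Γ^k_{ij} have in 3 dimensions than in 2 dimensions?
Independent components in n dimensions: n × n(n+1)/2 = n^2(n+1)/2.
3D: 3 × 6 = 18
2D: 2 × 3 = 6
Difference = 18 - 6 = 12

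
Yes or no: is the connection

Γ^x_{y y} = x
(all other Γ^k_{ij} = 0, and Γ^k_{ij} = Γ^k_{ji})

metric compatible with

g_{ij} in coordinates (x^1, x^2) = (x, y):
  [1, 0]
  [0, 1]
Using ∇_k g_{ij} = ∂_k g_{ij} - Γ^m_{ki} g_{mj} - Γ^m_{kj} g_{im}:
∇_y g_{xy} = (0) - (0) - (x) = -x ≠ 0
So the connection is not metric compatible (it is not the Levi-Civita connection).
No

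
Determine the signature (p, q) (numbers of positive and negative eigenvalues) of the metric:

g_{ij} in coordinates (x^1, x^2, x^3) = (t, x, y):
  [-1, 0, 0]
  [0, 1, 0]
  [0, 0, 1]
The metric is diagonal, so its eigenvalues are the diagonal entries: -1, 1, 1 (at a generic point, where coordinate-dependent entries are positive).
2 positive, 1 negative.
(2, 1) - Lorentzian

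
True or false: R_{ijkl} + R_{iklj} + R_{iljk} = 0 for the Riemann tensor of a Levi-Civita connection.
This is the first (algebraic) Bianchi identity.
True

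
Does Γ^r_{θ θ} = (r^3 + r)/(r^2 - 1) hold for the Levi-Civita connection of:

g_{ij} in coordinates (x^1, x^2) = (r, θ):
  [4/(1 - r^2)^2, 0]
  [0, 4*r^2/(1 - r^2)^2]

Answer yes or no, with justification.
Γ^r_{θ θ} = (1/2) g^{rr} (∂_θ g_{rθ} + ∂_θ g_{rθ} - ∂_r g_{θθ}) = (1/2)((1 - r^2)^2/4)((0) + (0) - (-8*(r^3 + r)/(r^2 - 1)^3)) = (r^3 + r)/(r^2 - 1)
This equals the proposed value (r^3 + r)/(r^2 - 1).
Yes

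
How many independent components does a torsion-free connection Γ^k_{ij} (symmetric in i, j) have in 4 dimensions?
Γ^k_{ij} has n choices for the upper index and n(n+1)/2 independent symmetric lower index pairs.
Total = 4 × 4×5/2 = 4 × 10 = 40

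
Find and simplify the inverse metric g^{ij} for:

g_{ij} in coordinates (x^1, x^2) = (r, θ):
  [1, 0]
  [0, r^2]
The metric is diagonal, so g^{ij} is diagonal with entries 1/g_{ii}: diag(1, 1/(r^2)).
g^{ij}:
  [1, 0]
  [0, 1/r^2]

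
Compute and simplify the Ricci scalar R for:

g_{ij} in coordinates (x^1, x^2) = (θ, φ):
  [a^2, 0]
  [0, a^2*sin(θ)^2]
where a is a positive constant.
Non-zero Christoffel symbols (Γ^k_{ij} = Γ^k_{ji}):
Γ^θ_{φ φ} = -sin(2*θ)/2
Γ^φ_{θ φ} = 1/tan(θ)
Ricci tensor (R_{ij} = R^k_{ikj}): R_{θθ} = 1, R_{θφ} = 0, R_{φφ} = sin(θ)^2
Inverse metric: g^{θθ} = 1/a^2, g^{φφ} = 1/(a^2*sin(θ)^2)
R = g^{ij} R_{ij} = (1/a^2)(1) + (1/(a^2*sin(θ)^2))(sin(θ)^2) = 2/a^2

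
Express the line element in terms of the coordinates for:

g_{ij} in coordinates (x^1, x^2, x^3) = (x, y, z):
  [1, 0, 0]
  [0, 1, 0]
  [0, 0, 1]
ds^2 = g_{ij} dx^i dx^j; only the non-zero components contribute.
ds^2 = dx^2 + dy^2 + dz^2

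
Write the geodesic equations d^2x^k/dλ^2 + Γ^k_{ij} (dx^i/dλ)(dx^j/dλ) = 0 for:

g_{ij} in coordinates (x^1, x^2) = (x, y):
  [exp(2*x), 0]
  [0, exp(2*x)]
Geodesic equation: d^2x^k/dλ^2 + Γ^k_{ij} (dx^i/dλ)(dx^j/dλ) = 0.
Non-zero Christoffel symbols:
Γ^x_{x x} = 1
Γ^x_{y y} = -1
Γ^y_{x y} = 1
Substituting (the symmetric pair Γ^k_{ij}, Γ^k_{ji} combines into a factor 2):
d^2x/dλ^2 + (dx/dλ)^2 - (dy/dλ)^2 = 0
d^2y/dλ^2 + 2 (dx/dλ)(dy/dλ) = 0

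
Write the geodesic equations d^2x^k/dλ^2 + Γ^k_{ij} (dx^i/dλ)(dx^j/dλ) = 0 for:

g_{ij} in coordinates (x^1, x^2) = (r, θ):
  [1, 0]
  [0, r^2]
Geodesic equation: d^2x^k/dλ^2 + Γ^k_{ij} (dx^i/dλ)(dx^j/dλ) = 0.
Non-zero Christoffel symbols:
Γ^r_{θ θ} = -r
Γ^θ_{r θ} = 1/r
Substituting (the symmetric pair Γ^k_{ij}, Γ^k_{ji} combines into a factor 2):
d^2r/dλ^2 - r (dθ/dλ)^2 = 0
d^2θ/dλ^2 + (2/r) (dr/dλ)(dθ/dλ) = 0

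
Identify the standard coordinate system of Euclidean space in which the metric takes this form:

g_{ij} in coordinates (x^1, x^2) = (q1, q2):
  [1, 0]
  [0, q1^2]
The line element ds^2 = dq1^2 + q1^2 dq2^2 is dr^2 + r^2 dθ^2 with q1 = r, q2 = θ.
polar coordinates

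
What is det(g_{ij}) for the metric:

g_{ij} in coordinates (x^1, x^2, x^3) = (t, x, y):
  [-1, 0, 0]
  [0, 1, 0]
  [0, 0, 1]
Diagonal metric: det(g) = g_{11}·g_{22}·g_{33}
= (-1)·(1)·(1)
det(g) = -1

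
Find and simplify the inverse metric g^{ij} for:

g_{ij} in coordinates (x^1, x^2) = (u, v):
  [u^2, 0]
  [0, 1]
The metric is diagonal, so g^{ij} is diagonal with entries 1/g_{ii}: diag(1/(u^2), 1).
g^{ij}:
  [1/u^2, 0]
  [0, 1]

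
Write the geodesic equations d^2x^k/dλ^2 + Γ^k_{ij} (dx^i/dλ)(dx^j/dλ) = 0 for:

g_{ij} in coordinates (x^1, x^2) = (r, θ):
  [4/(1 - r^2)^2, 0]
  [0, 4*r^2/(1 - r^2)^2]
Geodesic equation: d^2x^k/dλ^2 + Γ^k_{ij} (dx^i/dλ)(dx^j/dλ) = 0.
Non-zero Christoffel symbols:
Γ^r_{r r} = 2*r/(1 - r^2)
Γ^r_{θ θ} = (r^3 + r)/(r^2 - 1)
Γ^θ_{r θ} = (-r^2 - 1)/(r^3 - r)
Substituting (the symmetric pair Γ^k_{ij}, Γ^k_{ji} combines into a factor 2):
d^2r/dλ^2 + (2*r/(1 - r^2)) (dr/dλ)^2 + ((r^3 + r)/(r^2 - 1)) (dθ/dλ)^2 = 0
d^2θ/dλ^2 + ((-2*r^2 - 2)/(r^3 - r)) (dr/dλ)(dθ/dλ) = 0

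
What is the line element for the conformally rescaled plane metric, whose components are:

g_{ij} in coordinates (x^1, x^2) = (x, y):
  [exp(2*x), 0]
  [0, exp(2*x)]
ds^2 = g_{ij} dx^i dx^j; only the non-zero components contribute.
ds^2 = exp(2*x) dx^2 + exp(2*x) dy^2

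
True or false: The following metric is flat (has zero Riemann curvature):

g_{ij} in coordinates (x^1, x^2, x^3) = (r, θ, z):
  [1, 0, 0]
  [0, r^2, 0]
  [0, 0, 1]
Non-zero Christoffel symbols:
Γ^r_{θ θ} = -r
Γ^θ_{r θ} = 1/r
Ricci tensor: R_{rr} = 0, R_{rθ} = 0, R_{rz} = 0, R_{θθ} = 0, R_{θz} = 0, R_{zz} = 0
All R_{ij} vanish; in 3 dimensions the Riemann tensor is fully determined by the Ricci tensor, so R^i_{jkl} = 0: the metric is flat (curvilinear coordinates on flat space).
True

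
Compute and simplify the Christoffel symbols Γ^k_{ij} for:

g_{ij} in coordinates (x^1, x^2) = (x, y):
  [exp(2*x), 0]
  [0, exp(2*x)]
Using Γ^k_{ij} = (1/2) g^{km} (∂_i g_{mj} + ∂_j g_{mi} - ∂_m g_{ij}); the metric is diagonal, so only the m = k term contributes.
Non-zero symbols (using the symmetry Γ^k_{ij} = Γ^k_{ji}):
Γ^x_{x x} = (1/2) g^{xx} (∂_x g_{xx} + ∂_x g_{xx} - ∂_x g_{xx}) = (1/2)(exp(-2*x))((2*exp(2*x)) + (2*exp(2*x)) - (2*exp(2*x))) = 1
Γ^x_{y y} = (1/2) g^{xx} (∂_y g_{xy} + ∂_y g_{xy} - ∂_x g_{yy}) = (1/2)(exp(-2*x))((0) + (0) - (2*exp(2*x))) = -1
Γ^y_{x y} = (1/2) g^{yy} (∂_x g_{yy} + ∂_y g_{yx} - ∂_y g_{xy}) = (1/2)(exp(-2*x))((2*exp(2*x)) + (0) - (0)) = 1
All other Christoffel symbols are zero.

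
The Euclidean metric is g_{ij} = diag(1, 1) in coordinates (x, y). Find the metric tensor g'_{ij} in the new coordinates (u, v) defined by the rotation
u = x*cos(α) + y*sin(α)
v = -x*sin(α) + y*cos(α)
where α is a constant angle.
Invert the transformation: x = u*cos(α) - v*sin(α), y = u*sin(α) + v*cos(α)
g'_{ij} = (∂x^k/∂x'^i)(∂x^l/∂x'^j) g_{kl}; with g_{kl} = δ_{kl} this is Σ_k (∂x^k/∂x'^i)(∂x^k/∂x'^j).
Jacobian: ∂x/∂u = cos(α), ∂x/∂v = -sin(α), ∂y/∂u = sin(α), ∂y/∂v = cos(α)
g'_{uu} = (cos(α))(cos(α)) + (sin(α))(sin(α)) = 1
g'_{uv} = (cos(α))(-sin(α)) + (sin(α))(cos(α)) = 0
g'_{vv} = (-sin(α))(-sin(α)) + (cos(α))(cos(α)) = 1
g'_{ij} = diag(1, 1)
The Euclidean metric is invariant under rotations.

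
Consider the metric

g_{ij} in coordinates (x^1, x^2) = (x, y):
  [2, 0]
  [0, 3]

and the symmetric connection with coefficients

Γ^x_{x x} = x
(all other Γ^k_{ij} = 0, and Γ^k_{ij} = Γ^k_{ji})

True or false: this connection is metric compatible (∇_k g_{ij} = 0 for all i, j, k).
Using ∇_k g_{ij} = ∂_k g_{ij} - Γ^m_{ki} g_{mj} - Γ^m_{kj} g_{im}:
∇_x g_{xx} = (0) - (2*x) - (2*x) = -4*x ≠ 0
So the connection is not metric compatible (it is not the Levi-Civita connection).
False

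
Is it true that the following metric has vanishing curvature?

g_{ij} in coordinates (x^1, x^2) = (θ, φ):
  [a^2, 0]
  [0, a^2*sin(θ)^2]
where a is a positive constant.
Non-zero Christoffel symbols:
Γ^θ_{φ φ} = -sin(2*θ)/2
Γ^φ_{θ φ} = 1/tan(θ)
Ricci tensor: R_{θθ} = 1, R_{θφ} = 0, R_{φφ} = sin(θ)^2
The Ricci tensor is non-zero, so the Riemann tensor is non-zero: not flat.
No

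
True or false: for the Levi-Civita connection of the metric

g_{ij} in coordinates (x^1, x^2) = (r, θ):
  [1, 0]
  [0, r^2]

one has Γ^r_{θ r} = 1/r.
Γ^r_{θ r} = (1/2) g^{rr} (∂_θ g_{rr} + ∂_r g_{rθ} - ∂_r g_{θr}) = (1/2)(1)((0) + (0) - (0)) = 0
This differs from the proposed value 1/r.
False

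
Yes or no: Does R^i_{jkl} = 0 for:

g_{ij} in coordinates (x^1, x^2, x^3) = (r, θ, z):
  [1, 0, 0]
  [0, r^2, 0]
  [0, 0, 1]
Non-zero Christoffel symbols:
Γ^r_{θ θ} = -r
Γ^θ_{r θ} = 1/r
Ricci tensor: R_{rr} = 0, R_{rθ} = 0, R_{rz} = 0, R_{θθ} = 0, R_{θz} = 0, R_{zz} = 0
All R_{ij} vanish; in 3 dimensions the Riemann tensor is fully determined by the Ricci tensor, so R^i_{jkl} = 0: the metric is flat (curvilinear coordinates on flat space).
Yes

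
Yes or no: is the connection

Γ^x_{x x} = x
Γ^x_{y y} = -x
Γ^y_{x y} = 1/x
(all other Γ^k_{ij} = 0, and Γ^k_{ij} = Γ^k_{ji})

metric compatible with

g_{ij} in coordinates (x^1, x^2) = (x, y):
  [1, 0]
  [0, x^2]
Using ∇_k g_{ij} = ∂_k g_{ij} - Γ^m_{ki} g_{mj} - Γ^m_{kj} g_{im}:
∇_x g_{xx} = (0) - (x) - (x) = -2*x ≠ 0
So the connection is not metric compatible (it is not the Levi-Civita connection).
No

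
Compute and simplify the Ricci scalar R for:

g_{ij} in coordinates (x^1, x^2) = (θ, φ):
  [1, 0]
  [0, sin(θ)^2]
Non-zero Christoffel symbols (Γ^k_{ij} = Γ^k_{ji}):
Γ^θ_{φ φ} = -sin(2*θ)/2
Γ^φ_{θ φ} = 1/tan(θ)
Ricci tensor (R_{ij} = R^k_{ikj}): R_{θθ} = 1, R_{θφ} = 0, R_{φφ} = sin(θ)^2
Inverse metric: g^{θθ} = 1, g^{φφ} = 1/sin(θ)^2
R = g^{ij} R_{ij} = (1)(1) + (1/sin(θ)^2)(sin(θ)^2) = 2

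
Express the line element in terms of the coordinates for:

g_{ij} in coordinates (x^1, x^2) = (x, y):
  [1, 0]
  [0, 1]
ds^2 = g_{ij} dx^i dx^j; only the non-zero components contribute.
ds^2 = dx^2 + dy^2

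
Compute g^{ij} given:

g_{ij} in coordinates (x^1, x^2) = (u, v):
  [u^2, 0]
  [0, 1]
The metric is diagonal, so g^{ij} is diagonal with entries 1/g_{ii}: diag(1/(u^2), 1).
g^{ij}:
  [1/u^2, 0]
  [0, 1]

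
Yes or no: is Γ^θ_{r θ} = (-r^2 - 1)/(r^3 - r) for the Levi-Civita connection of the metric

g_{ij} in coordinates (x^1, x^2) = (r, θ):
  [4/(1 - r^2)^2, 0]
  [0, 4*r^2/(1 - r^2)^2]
Γ^θ_{r θ} = (1/2) g^{θθ} (∂_r g_{θθ} + ∂_θ g_{θr} - ∂_θ g_{rθ}) = (1/2)((1 - r^2)^2/(4*r^2))((-8*(r^3 + r)/(r^2 - 1)^3) + (0) - (0)) = (-r^2 - 1)/(r^3 - r)
This equals the proposed value (-r^2 - 1)/(r^3 - r).
Yes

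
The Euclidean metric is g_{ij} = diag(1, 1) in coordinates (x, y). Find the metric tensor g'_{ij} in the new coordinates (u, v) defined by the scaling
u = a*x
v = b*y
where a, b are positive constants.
Invert the transformation: x = u/a, y = v/b
g'_{ij} = (∂x^k/∂x'^i)(∂x^l/∂x'^j) g_{kl}; with g_{kl} = δ_{kl} this is Σ_k (∂x^k/∂x'^i)(∂x^k/∂x'^j).
Jacobian: ∂x/∂u = 1/a, ∂x/∂v = 0, ∂y/∂u = 0, ∂y/∂v = 1/b
g'_{uu} = (1/a)(1/a) + (0)(0) = 1/a^2
g'_{uv} = (1/a)(0) + (0)(1/b) = 0
g'_{vv} = (0)(0) + (1/b)(1/b) = 1/b^2
g'_{ij} = diag(1/a^2, 1/b^2)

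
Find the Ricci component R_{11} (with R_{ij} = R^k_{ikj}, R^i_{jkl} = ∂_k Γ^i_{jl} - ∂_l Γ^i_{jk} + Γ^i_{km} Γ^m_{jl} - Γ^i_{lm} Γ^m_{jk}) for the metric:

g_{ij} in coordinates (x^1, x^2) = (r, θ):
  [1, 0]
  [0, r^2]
Non-zero Christoffel symbols (Γ^k_{ij} = Γ^k_{ji}):
Γ^r_{θ θ} = -r
Γ^θ_{r θ} = 1/r
R^r_{r r r} = 0 (a repeated index in an antisymmetric pair)
R^θ_{r θ r} = ∂_θ Γ^θ_{r r} - ∂_r Γ^θ_{r θ} + Γ^θ_{θ m} Γ^m_{r r} - Γ^θ_{r m} Γ^m_{r θ}
  = (0) - (-1/r^2) + (0) - (1/r^2) = 0
R_{rr} = R^r_{r r r} + R^θ_{r θ r} = (0) + (0) = 0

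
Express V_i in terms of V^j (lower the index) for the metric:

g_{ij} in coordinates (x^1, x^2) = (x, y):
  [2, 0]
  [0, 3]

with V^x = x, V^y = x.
V_i = g_{ij} V^j:
V_x = (2)(x) + (0)(x) = 2*x
V_y = (0)(x) + (3)(x) = 3*x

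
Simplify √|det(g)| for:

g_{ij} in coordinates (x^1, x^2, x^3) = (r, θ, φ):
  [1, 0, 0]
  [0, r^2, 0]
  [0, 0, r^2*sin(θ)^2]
det(g) = r^4*sin(θ)^2
√|det(g)| = r^2*sin(θ) (taking 0 < θ < π so that |sin(θ)| = sin(θ))
Volume element: dV = r^2*sin(θ) dr dθ dφ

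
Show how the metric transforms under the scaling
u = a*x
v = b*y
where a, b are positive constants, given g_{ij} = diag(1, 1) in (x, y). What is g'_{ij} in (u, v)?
Invert the transformation: x = u/a, y = v/b
g'_{ij} = (∂x^k/∂x'^i)(∂x^l/∂x'^j) g_{kl}; with g_{kl} = δ_{kl} this is Σ_k (∂x^k/∂x'^i)(∂x^k/∂x'^j).
Jacobian: ∂x/∂u = 1/a, ∂x/∂v = 0, ∂y/∂u = 0, ∂y/∂v = 1/b
g'_{uu} = (1/a)(1/a) + (0)(0) = 1/a^2
g'_{uv} = (1/a)(0) + (0)(1/b) = 0
g'_{vv} = (0)(0) + (1/b)(1/b) = 1/b^2
g'_{ij} = diag(1/a^2, 1/b^2)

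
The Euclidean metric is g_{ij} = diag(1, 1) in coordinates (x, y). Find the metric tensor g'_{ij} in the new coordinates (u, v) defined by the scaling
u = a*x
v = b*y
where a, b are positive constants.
Invert the transformation: x = u/a, y = v/b
g'_{ij} = (∂x^k/∂x'^i)(∂x^l/∂x'^j) g_{kl}; with g_{kl} = δ_{kl} this is Σ_k (∂x^k/∂x'^i)(∂x^k/∂x'^j).
Jacobian: ∂x/∂u = 1/a, ∂x/∂v = 0, ∂y/∂u = 0, ∂y/∂v = 1/b
g'_{uu} = (1/a)(1/a) + (0)(0) = 1/a^2
g'_{uv} = (1/a)(0) + (0)(1/b) = 0
g'_{vv} = (0)(0) + (1/b)(1/b) = 1/b^2
g'_{ij} = diag(1/a^2, 1/b^2)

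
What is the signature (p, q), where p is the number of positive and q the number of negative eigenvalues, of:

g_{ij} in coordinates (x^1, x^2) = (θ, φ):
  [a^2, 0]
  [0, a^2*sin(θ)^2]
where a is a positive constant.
The metric is diagonal, so its eigenvalues are the diagonal entries: a^2, a^2*sin(θ)^2 (at a generic point, where coordinate-dependent entries are positive).
2 positive, 0 negative.
(2, 0) - Riemannian (positive definite)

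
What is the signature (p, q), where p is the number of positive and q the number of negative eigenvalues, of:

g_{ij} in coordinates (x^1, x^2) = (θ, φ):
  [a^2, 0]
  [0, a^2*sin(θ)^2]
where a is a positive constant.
The metric is diagonal, so its eigenvalues are the diagonal entries: a^2, a^2*sin(θ)^2 (at a generic point, where coordinate-dependent entries are positive).
2 positive, 0 negative.
(2, 0) - Riemannian (positive definite)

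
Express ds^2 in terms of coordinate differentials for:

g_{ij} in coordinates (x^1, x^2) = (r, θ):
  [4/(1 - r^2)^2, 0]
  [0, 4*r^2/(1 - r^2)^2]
ds^2 = g_{ij} dx^i dx^j; only the non-zero components contribute.
ds^2 = (4/(1 - r^2)^2) dr^2 + (4*r^2/(1 - r^2)^2) dθ^2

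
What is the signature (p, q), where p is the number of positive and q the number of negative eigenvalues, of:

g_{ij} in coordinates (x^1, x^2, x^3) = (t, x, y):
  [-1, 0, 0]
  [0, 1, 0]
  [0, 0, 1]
The metric is diagonal, so its eigenvalues are the diagonal entries: -1, 1, 1 (at a generic point, where coordinate-dependent entries are positive).
2 positive, 1 negative.
(2, 1) - Lorentzian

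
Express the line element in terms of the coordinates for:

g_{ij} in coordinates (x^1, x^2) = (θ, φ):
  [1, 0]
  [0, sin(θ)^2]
ds^2 = g_{ij} dx^i dx^j; only the non-zero components contribute.
ds^2 = dθ^2 + sin(θ)^2 dφ^2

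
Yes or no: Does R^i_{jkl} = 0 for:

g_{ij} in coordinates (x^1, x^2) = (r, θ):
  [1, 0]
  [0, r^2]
Non-zero Christoffel symbols:
Γ^r_{θ θ} = -r
Γ^θ_{r θ} = 1/r
Ricci tensor: R_{rr} = 0, R_{rθ} = 0, R_{θθ} = 0
All R_{ij} vanish; in 2 dimensions the Riemann tensor is fully determined by the Ricci tensor, so R^i_{jkl} = 0: the metric is flat (curvilinear coordinates on flat space).
Yes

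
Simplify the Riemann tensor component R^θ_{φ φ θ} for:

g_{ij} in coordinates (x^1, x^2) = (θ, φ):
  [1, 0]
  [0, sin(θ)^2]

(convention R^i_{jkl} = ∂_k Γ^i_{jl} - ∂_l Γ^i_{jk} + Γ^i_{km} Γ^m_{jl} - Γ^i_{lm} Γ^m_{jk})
Non-zero Christoffel symbols (Γ^k_{ij} = Γ^k_{ji}):
Γ^θ_{φ φ} = -sin(2*θ)/2
Γ^φ_{θ φ} = 1/tan(θ)
R^θ_{φ φ θ} = ∂_φ Γ^θ_{φ θ} - ∂_θ Γ^θ_{φ φ} + Γ^θ_{φ m} Γ^m_{φ θ} - Γ^θ_{θ m} Γ^m_{φ φ}
  = (0) - (-cos(2*θ)) + (-cos(θ)^2) - (0) = -sin(θ)^2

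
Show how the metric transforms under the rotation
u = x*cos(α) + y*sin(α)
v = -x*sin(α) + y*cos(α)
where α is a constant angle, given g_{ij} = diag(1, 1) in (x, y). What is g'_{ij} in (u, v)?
Invert the transformation: x = u*cos(α) - v*sin(α), y = u*sin(α) + v*cos(α)
g'_{ij} = (∂x^k/∂x'^i)(∂x^l/∂x'^j) g_{kl}; with g_{kl} = δ_{kl} this is Σ_k (∂x^k/∂x'^i)(∂x^k/∂x'^j).
Jacobian: ∂x/∂u = cos(α), ∂x/∂v = -sin(α), ∂y/∂u = sin(α), ∂y/∂v = cos(α)
g'_{uu} = (cos(α))(cos(α)) + (sin(α))(sin(α)) = 1
g'_{uv} = (cos(α))(-sin(α)) + (sin(α))(cos(α)) = 0
g'_{vv} = (-sin(α))(-sin(α)) + (cos(α))(cos(α)) = 1
g'_{ij} = diag(1, 1)
The Euclidean metric is invariant under rotations.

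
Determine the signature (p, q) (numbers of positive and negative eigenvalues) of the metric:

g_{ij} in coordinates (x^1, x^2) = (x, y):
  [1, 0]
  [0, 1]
The metric is diagonal, so its eigenvalues are the diagonal entries: 1, 1 (at a generic point, where coordinate-dependent entries are positive).
2 positive, 0 negative.
(2, 0) - Riemannian (positive definite)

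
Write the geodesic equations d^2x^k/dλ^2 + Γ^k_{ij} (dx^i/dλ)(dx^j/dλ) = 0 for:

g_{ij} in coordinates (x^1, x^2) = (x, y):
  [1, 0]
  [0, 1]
Geodesic equation: d^2x^k/dλ^2 + Γ^k_{ij} (dx^i/dλ)(dx^j/dλ) = 0.
All Christoffel symbols vanish, so the geodesics are straight lines:
d^2x/dλ^2 = 0
d^2y/dλ^2 = 0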